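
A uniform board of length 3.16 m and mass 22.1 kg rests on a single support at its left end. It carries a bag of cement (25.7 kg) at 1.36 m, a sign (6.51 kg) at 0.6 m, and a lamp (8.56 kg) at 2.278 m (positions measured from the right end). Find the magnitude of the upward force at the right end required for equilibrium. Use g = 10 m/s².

F ≈ 334 N

Taking torques about the left end:
Beam weight: 22.1 × 10 = 221 N down at 1.58 m → arm 1.58 m, τ = 221 × 1.58 = 349.2 N·m clockwise.
Bag of cement: 25.7 × 10 = 257 N down at 1.36 m → arm 1.8 m, τ = 257 × 1.8 = 462.6 N·m clockwise.
Sign: 6.51 × 10 = 65.1 N down at 0.6 m → arm 2.56 m, τ = 65.1 × 2.56 = 166.7 N·m clockwise.
Lamp: 8.56 × 10 = 85.6 N down at 2.278 m → arm 0.882 m, τ = 85.6 × 0.882 = 75.5 N·m clockwise.
Net moment of the loads = 1054 N·m clockwise.
The upward force F acts at the right end, arm 3.16 m, giving F × 3.16 counterclockwise.
Setting net torque to zero: F × 3.16 = 1054 → F = 1054 / 3.16 = 334 N.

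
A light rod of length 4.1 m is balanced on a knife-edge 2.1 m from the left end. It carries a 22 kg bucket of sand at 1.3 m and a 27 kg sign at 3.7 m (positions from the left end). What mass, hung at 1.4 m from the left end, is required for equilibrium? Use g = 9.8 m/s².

About the knife-edge (at 2.1 m from the left end):
Bucket of sand: 22 × 9.8 = 215.6 N down at 1.3 m → arm 0.8 m, τ = 215.6 × 0.8 = 172.5 N·m counterclockwise.
Sign: 27 × 9.8 = 264.6 N down at 3.7 m → arm 1.6 m, τ = 264.6 × 1.6 = 423.4 N·m clockwise.
Net moment of known loads = 250.9 N·m clockwise.
An unknown mass m at 1.4 m has arm 0.7 m; its moment is m·g·0.7 counterclockwise.
Balancing moments: m × 9.8 × 0.7 = 250.9, giving m = 250.9 / (9.8 × 0.7) = 36.6 kg.

m ≈ 36.6 kg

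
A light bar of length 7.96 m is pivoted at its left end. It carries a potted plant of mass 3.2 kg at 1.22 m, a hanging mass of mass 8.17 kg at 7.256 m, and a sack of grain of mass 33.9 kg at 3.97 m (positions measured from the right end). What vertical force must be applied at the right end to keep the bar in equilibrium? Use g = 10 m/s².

About the left end:
Potted plant: 3.2 × 10 = 32 N down at 1.22 m → arm 6.74 m, τ = 32 × 6.74 = 215.7 N·m clockwise.
Hanging mass: 8.17 × 10 = 81.7 N down at 7.256 m → arm 0.704 m, τ = 81.7 × 0.704 = 57.52 N·m clockwise.
Sack of grain: 33.9 × 10 = 339 N down at 3.97 m → arm 3.99 m, τ = 339 × 3.99 = 1353 N·m clockwise.
Net moment of the loads = 1626 N·m clockwise.
The upward force F acts at the right end, arm 7.96 m, giving F × 7.96 counterclockwise.
For rotational equilibrium, F × 7.96 = 1626, so F = 1626 / 7.96 = 204 N.

F ≈ 204 N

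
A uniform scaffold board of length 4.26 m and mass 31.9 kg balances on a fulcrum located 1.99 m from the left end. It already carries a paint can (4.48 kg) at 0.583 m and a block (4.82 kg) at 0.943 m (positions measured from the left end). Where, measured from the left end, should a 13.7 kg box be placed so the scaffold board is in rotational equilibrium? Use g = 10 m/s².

Taking torques about the fulcrum (at 1.99 m from the left end):
Beam weight: 31.9 × 10 = 319 N down at 2.13 m → arm 0.14 m, τ = 319 × 0.14 = 44.66 N·m clockwise.
Paint can: 4.48 × 10 = 44.8 N down at 0.583 m → arm 1.407 m, τ = 44.8 × 1.407 = 63.03 N·m counterclockwise.
Block: 4.82 × 10 = 48.2 N down at 0.943 m → arm 1.047 m, τ = 48.2 × 1.047 = 50.47 N·m counterclockwise.
Net moment of existing loads = 68.84 N·m counterclockwise.
The box weighs 13.7 × 10 = 137 N and must supply an equal clockwise moment, so its lever arm about the fulcrum is 68.84 / 137 = 0.502 m.
That puts it at 1.99 + 0.502 = 2.49 m from the left end.

x ≈ 2.49 m from the left end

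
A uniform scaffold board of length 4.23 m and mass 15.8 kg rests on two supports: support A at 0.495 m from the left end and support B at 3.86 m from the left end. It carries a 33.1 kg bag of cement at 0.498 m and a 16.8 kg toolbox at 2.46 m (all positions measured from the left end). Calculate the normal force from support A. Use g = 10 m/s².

R_A ≈ 483 N

Take moments about support B.
Beam weight: 15.8 × 10 = 158 N down at 2.115 m → arm 1.745 m, τ = 158 × 1.745 = 275.7 N·m counterclockwise.
Bag of cement: 33.1 × 10 = 331 N down at 0.498 m → arm 3.362 m, τ = 331 × 3.362 = 1113 N·m counterclockwise.
Toolbox: 16.8 × 10 = 168 N down at 2.46 m → arm 1.4 m, τ = 168 × 1.4 = 235.2 N·m counterclockwise.
Net load moment about support B = 1624 N·m counterclockwise.
Reaction R at support A is upward at 0.495 m, arm 3.365 m → moment R × 3.365 clockwise.
For rotational equilibrium, R × 3.365 = 1624, so R = 483 N.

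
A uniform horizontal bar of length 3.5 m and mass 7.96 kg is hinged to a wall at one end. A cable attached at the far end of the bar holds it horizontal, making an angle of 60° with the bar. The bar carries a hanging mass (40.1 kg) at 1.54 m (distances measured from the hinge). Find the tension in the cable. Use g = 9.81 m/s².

T ≈ 245 N

About the hinge:
Beam weight: 7.96 × 9.81 = 78.09 N down at 1.75 m → arm 1.75 m, τ = 78.09 × 1.75 = 136.7 N·m clockwise.
Hanging mass: 40.1 × 9.81 = 393.4 N down at 1.54 m → arm 1.54 m, τ = 393.4 × 1.54 = 605.8 N·m clockwise.
Total clockwise load moment = 742.5 N·m.
The cable tension T acts at 3.5 m; only its component perpendicular to the bar, T sinθ, produces torque. sin 60° = 0.866.
Balancing moments: T × 3.5 × 0.866 = 742.5, giving T = 742.5 / 3.031 = 245 N.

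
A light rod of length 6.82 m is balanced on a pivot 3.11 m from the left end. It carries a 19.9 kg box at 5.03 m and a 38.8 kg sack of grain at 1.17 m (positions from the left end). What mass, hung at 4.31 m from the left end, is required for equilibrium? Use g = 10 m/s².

m ≈ 30.9 kg

Choose the pivot (at 3.11 m from the left end) as the axis so the support reaction has zero arm there.
Box: 19.9 × 10 = 199 N down at 5.03 m → arm 1.92 m, τ = 199 × 1.92 = 382.1 N·m clockwise.
Sack of grain: 38.8 × 10 = 388 N down at 1.17 m → arm 1.94 m, τ = 388 × 1.94 = 752.7 N·m counterclockwise.
Net moment of known loads = 370.6 N·m counterclockwise.
An unknown mass m at 4.31 m has arm 1.2 m; its moment is m·g·1.2 clockwise.
Setting net torque to zero: m × 10 × 1.2 = 370.6 → m = 370.6 / (10 × 1.2) = 30.9 kg.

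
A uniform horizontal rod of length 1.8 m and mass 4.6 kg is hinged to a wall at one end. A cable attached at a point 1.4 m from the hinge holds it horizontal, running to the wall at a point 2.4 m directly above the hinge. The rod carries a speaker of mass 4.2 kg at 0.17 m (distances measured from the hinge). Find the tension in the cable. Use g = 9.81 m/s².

About the hinge:
Beam weight: 4.6 × 9.81 = 45.13 N down at 0.9 m → arm 0.9 m, τ = 45.13 × 0.9 = 40.62 N·m clockwise.
Speaker: 4.2 × 9.81 = 41.2 N down at 0.17 m → arm 0.17 m, τ = 41.2 × 0.17 = 7.004 N·m clockwise.
Total clockwise load moment = 47.62 N·m.
The cable tension T acts at 1.4 m; only its component perpendicular to the rod, T sinθ, produces torque. sinθ = h/√(h²+d²) = 2.4/√(2.4²+1.4²) = 0.8638.
Setting net torque to zero: T × 1.4 × 0.8638 = 47.62 → T = 47.62 / 1.209 = 39.4 N.

T ≈ 39.4 N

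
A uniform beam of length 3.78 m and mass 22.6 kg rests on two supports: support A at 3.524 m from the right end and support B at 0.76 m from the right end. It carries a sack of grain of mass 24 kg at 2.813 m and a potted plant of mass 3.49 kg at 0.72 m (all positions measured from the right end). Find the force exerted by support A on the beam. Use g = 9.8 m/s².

Take moments about support B.
Beam weight: 22.6 × 9.8 = 221.5 N down at 1.89 m → arm 1.13 m, τ = 221.5 × 1.13 = 250.3 N·m counterclockwise.
Sack of grain: 24 × 9.8 = 235.2 N down at 2.813 m → arm 2.053 m, τ = 235.2 × 2.053 = 482.9 N·m counterclockwise.
Potted plant: 3.49 × 9.8 = 34.2 N down at 0.72 m → arm 0.04 m, τ = 34.2 × 0.04 = 1.368 N·m clockwise.
Net load moment about support B = 731.8 N·m counterclockwise.
Reaction R at support A is upward at 3.524 m, arm 2.764 m → moment R × 2.764 clockwise.
Setting net torque to zero: R × 2.764 = 731.8 → R = 265 N.

R_A ≈ 265 N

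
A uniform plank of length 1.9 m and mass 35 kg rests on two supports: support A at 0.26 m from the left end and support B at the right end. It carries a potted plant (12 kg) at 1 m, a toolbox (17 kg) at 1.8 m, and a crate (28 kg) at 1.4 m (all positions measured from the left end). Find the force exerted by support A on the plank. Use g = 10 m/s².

Take moments about support B.
Beam weight: 35 × 10 = 350 N down at 0.95 m → arm 0.95 m, τ = 350 × 0.95 = 332.5 N·m counterclockwise.
Potted plant: 12 × 10 = 120 N down at 1 m → arm 0.9 m, τ = 120 × 0.9 = 108 N·m counterclockwise.
Toolbox: 17 × 10 = 170 N down at 1.8 m → arm 0.1 m, τ = 170 × 0.1 = 17 N·m counterclockwise.
Crate: 28 × 10 = 280 N down at 1.4 m → arm 0.5 m, τ = 280 × 0.5 = 140 N·m counterclockwise.
Net load moment about support B = 597.5 N·m counterclockwise.
Reaction R at support A is upward at 0.26 m, arm 1.64 m → moment R × 1.64 clockwise.
Setting net torque to zero: R × 1.64 = 597.5 → R = 364 N.

R_A ≈ 364 N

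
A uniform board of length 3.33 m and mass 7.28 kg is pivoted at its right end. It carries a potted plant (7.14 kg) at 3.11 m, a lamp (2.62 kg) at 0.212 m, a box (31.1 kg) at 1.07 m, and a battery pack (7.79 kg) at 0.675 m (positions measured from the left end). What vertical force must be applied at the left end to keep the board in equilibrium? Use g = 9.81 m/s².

F ≈ 332 N

Taking torques about the right end:
Beam weight: 7.28 × 9.81 = 71.42 N down at 1.665 m → arm 1.665 m, τ = 71.42 × 1.665 = 118.9 N·m counterclockwise.
Potted plant: 7.14 × 9.81 = 70.04 N down at 3.11 m → arm 0.22 m, τ = 70.04 × 0.22 = 15.41 N·m counterclockwise.
Lamp: 2.62 × 9.81 = 25.7 N down at 0.212 m → arm 3.118 m, τ = 25.7 × 3.118 = 80.13 N·m counterclockwise.
Box: 31.1 × 9.81 = 305.1 N down at 1.07 m → arm 2.26 m, τ = 305.1 × 2.26 = 689.5 N·m counterclockwise.
Battery pack: 7.79 × 9.81 = 76.42 N down at 0.675 m → arm 2.655 m, τ = 76.42 × 2.655 = 202.9 N·m counterclockwise.
Net moment of the loads = 1107 N·m counterclockwise.
The upward force F acts at the left end, arm 3.33 m, giving F × 3.33 clockwise.
Στ = 0 ⇒ F × 3.33 = 1107 ⇒ F = 1107 / 3.33 = 332 N.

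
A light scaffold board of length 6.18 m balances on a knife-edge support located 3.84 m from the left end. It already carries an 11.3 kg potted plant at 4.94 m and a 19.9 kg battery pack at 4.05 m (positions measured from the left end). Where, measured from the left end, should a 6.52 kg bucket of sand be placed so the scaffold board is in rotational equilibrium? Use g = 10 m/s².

Taking torques about the knife-edge support (at 3.84 m from the left end):
Potted plant: 11.3 × 10 = 113 N down at 4.94 m → arm 1.1 m, τ = 113 × 1.1 = 124.3 N·m clockwise.
Battery pack: 19.9 × 10 = 199 N down at 4.05 m → arm 0.21 m, τ = 199 × 0.21 = 41.79 N·m clockwise.
Net moment of existing loads = 166.1 N·m clockwise.
The bucket of sand weighs 6.52 × 10 = 65.2 N and must supply an equal counterclockwise moment, so its lever arm about the knife-edge support is 166.1 / 65.2 = 2.55 m.
That puts it at 3.84 − 2.55 = 1.29 m from the left end.

x ≈ 1.29 m from the left end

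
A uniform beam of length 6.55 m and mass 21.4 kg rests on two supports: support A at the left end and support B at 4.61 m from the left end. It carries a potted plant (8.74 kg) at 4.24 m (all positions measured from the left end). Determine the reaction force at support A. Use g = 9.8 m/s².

R_A ≈ 67.6 N

Sum moments about support B (its reaction then has zero moment arm).
Beam weight: 21.4 × 9.8 = 209.7 N down at 3.275 m → arm 1.335 m, τ = 209.7 × 1.335 = 279.9 N·m counterclockwise.
Potted plant: 8.74 × 9.8 = 85.65 N down at 4.24 m → arm 0.37 m, τ = 85.65 × 0.37 = 31.69 N·m counterclockwise.
Net load moment about support B = 311.6 N·m counterclockwise.
Reaction R at support A is upward at 0 m, arm 4.61 m → moment R × 4.61 clockwise.
Στ = 0 ⇒ R × 4.61 = 311.6 ⇒ R = 67.6 N.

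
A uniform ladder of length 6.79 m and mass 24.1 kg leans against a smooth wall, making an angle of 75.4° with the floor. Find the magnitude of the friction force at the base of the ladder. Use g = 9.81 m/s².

Sum moments about the foot of the ladder (the floor normal and friction both act there and drop out).
Ladder weight 24.1×9.81 = 236.4 N acts at 3.395 m along the ladder; its horizontal arm is 3.395·cos75.4° = 0.8558 m → τ = 202.3 N·m clockwise.
Wall normal N acts horizontally at the top; its moment arm is the height L sinθ = 6.79·sin75.4° = 6.571 m, counterclockwise.
For rotational equilibrium, N × 6.571 = 202.3, so N = 30.8 N.
ΣFx = 0: friction at the foot balances the wall's push, so f = N_wall = 30.8 N.

f ≈ 30.8 N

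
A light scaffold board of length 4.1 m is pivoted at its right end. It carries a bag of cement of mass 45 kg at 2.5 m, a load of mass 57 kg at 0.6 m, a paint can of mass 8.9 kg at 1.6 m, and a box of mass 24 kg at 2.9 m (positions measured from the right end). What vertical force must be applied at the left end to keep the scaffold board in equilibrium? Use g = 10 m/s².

F ≈ 562 N

Take moments about the right end.
Bag of cement: 45 × 10 = 450 N down at 2.5 m → arm 2.5 m, τ = 450 × 2.5 = 1125 N·m counterclockwise.
Load: 57 × 10 = 570 N down at 0.6 m → arm 0.6 m, τ = 570 × 0.6 = 342 N·m counterclockwise.
Paint can: 8.9 × 10 = 89 N down at 1.6 m → arm 1.6 m, τ = 89 × 1.6 = 142.4 N·m counterclockwise.
Box: 24 × 10 = 240 N down at 2.9 m → arm 2.9 m, τ = 240 × 2.9 = 696 N·m counterclockwise.
Net moment of the loads = 2305 N·m counterclockwise.
The upward force F acts at the left end, arm 4.1 m, giving F × 4.1 clockwise.
Setting net torque to zero: F × 4.1 = 2305 → F = 2305 / 4.1 = 562 N.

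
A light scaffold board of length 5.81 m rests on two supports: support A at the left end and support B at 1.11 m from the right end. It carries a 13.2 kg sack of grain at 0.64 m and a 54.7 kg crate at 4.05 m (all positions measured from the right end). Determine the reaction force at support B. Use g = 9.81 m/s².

Take moments about support A.
Sack of grain: 13.2 × 9.81 = 129.5 N down at 0.64 m → arm 5.17 m, τ = 129.5 × 5.17 = 669.5 N·m clockwise.
Crate: 54.7 × 9.81 = 536.6 N down at 4.05 m → arm 1.76 m, τ = 536.6 × 1.76 = 944.4 N·m clockwise.
Net load moment about support A = 1614 N·m clockwise.
Reaction R at support B is upward at 1.11 m, arm 4.7 m → moment R × 4.7 counterclockwise.
Balancing moments: R × 4.7 = 1614, giving R = 343 N.

R_B ≈ 343 N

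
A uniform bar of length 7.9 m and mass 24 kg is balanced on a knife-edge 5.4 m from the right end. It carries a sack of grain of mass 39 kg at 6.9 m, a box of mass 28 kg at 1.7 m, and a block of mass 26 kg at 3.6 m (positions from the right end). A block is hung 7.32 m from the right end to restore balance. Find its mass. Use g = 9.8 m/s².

m ≈ 66 kg

Sum moments about the knife-edge (at 5.4 m from the right end) (the support reaction has zero arm there).
Beam weight: 24 × 9.8 = 235.2 N down at 3.95 m → arm 1.45 m, τ = 235.2 × 1.45 = 341 N·m clockwise.
Sack of grain: 39 × 9.8 = 382.2 N down at 6.9 m → arm 1.5 m, τ = 382.2 × 1.5 = 573.3 N·m counterclockwise.
Box: 28 × 9.8 = 274.4 N down at 1.7 m → arm 3.7 m, τ = 274.4 × 3.7 = 1015 N·m clockwise.
Block: 26 × 9.8 = 254.8 N down at 3.6 m → arm 1.8 m, τ = 254.8 × 1.8 = 458.6 N·m clockwise.
Net moment of known loads = 1241 N·m clockwise.
An unknown mass m at 7.32 m has arm 1.92 m; its moment is m·g·1.92 counterclockwise.
For rotational equilibrium, m × 9.8 × 1.92 = 1241, so m = 1241 / (9.8 × 1.92) = 66 kg.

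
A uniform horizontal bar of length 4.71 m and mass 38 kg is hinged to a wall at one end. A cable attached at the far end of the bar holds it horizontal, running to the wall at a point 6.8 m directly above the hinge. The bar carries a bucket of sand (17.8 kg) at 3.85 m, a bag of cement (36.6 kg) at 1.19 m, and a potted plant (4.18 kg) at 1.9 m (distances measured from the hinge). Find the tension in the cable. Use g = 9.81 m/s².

T ≈ 531 N

Take moments about the hinge.
Beam weight: 38 × 9.81 = 372.8 N down at 2.355 m → arm 2.355 m, τ = 372.8 × 2.355 = 877.9 N·m clockwise.
Bucket of sand: 17.8 × 9.81 = 174.6 N down at 3.85 m → arm 3.85 m, τ = 174.6 × 3.85 = 672.2 N·m clockwise.
Bag of cement: 36.6 × 9.81 = 359 N down at 1.19 m → arm 1.19 m, τ = 359 × 1.19 = 427.2 N·m clockwise.
Potted plant: 4.18 × 9.81 = 41.01 N down at 1.9 m → arm 1.9 m, τ = 41.01 × 1.9 = 77.92 N·m clockwise.
Total clockwise load moment = 2055 N·m.
The cable tension T acts at 4.71 m; only its component perpendicular to the bar, T sinθ, produces torque. sinθ = h/√(h²+d²) = 6.8/√(6.8²+4.71²) = 0.8221.
Στ = 0 ⇒ T × 4.71 × 0.8221 = 2055 ⇒ T = 2055 / 3.872 = 531 N.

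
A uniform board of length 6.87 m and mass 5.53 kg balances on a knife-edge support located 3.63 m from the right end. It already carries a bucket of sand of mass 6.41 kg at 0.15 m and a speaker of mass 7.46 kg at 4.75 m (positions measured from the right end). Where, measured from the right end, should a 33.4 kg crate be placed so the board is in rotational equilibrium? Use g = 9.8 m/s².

Taking torques about the knife-edge support (at 3.63 m from the right end):
Beam weight: 5.53 × 9.8 = 54.19 N down at 3.435 m → arm 0.195 m, τ = 54.19 × 0.195 = 10.57 N·m clockwise.
Bucket of sand: 6.41 × 9.8 = 62.82 N down at 0.15 m → arm 3.48 m, τ = 62.82 × 3.48 = 218.6 N·m clockwise.
Speaker: 7.46 × 9.8 = 73.11 N down at 4.75 m → arm 1.12 m, τ = 73.11 × 1.12 = 81.88 N·m counterclockwise.
Net moment of existing loads = 147.3 N·m clockwise.
The crate weighs 33.4 × 9.8 = 327.3 N and must supply an equal counterclockwise moment, so its lever arm about the knife-edge support is 147.3 / 327.3 = 0.45 m.
That puts it at 3.63 + 0.45 = 4.08 m from the right end.

x ≈ 4.08 m from the right end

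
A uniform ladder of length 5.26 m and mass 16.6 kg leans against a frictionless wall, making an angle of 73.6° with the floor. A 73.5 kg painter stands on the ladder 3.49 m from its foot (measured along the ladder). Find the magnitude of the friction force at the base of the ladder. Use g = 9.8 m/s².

Sum moments about the foot of the ladder (the floor normal and friction both act there and drop out).
Ladder weight 16.6×9.8 = 162.7 N acts at 2.63 m along the ladder; its horizontal arm is 2.63·cos73.6° = 0.7426 m → τ = 120.8 N·m clockwise.
Painter: 73.5×9.8 = 720.3 N at 3.49 m → arm 0.9854 m → τ = 709.8 N·m clockwise.
Wall normal N acts horizontally at the top; its moment arm is the height L sinθ = 5.26·sin73.6° = 5.046 m, counterclockwise.
For rotational equilibrium, N × 5.046 = 830.6, so N = 165 N.
ΣFx = 0: friction at the foot balances the wall's push, so f = N_wall = 165 N.

f ≈ 165 N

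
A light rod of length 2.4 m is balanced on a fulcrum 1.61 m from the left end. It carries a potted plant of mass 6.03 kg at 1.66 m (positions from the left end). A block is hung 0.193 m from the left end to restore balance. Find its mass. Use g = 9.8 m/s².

About the fulcrum (at 1.61 m from the left end):
Potted plant: 6.03 × 9.8 = 59.09 N down at 1.66 m → arm 0.05 m, τ = 59.09 × 0.05 = 2.955 N·m clockwise.
Net moment of known loads = 2.955 N·m clockwise.
An unknown mass m at 0.193 m has arm 1.417 m; its moment is m·g·1.417 counterclockwise.
Setting net torque to zero: m × 9.8 × 1.417 = 2.955 → m = 2.955 / (9.8 × 1.417) = 0.213 kg.

m ≈ 0.213 kg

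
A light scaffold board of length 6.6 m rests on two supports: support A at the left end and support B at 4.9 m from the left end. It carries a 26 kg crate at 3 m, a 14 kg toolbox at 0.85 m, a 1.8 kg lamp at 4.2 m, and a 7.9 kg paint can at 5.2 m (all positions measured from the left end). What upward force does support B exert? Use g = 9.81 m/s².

R_B ≈ 277 N

About support A:
Crate: 26 × 9.81 = 255.1 N down at 3 m → arm 3 m, τ = 255.1 × 3 = 765.3 N·m clockwise.
Toolbox: 14 × 9.81 = 137.3 N down at 0.85 m → arm 0.85 m, τ = 137.3 × 0.85 = 116.7 N·m clockwise.
Lamp: 1.8 × 9.81 = 17.66 N down at 4.2 m → arm 4.2 m, τ = 17.66 × 4.2 = 74.17 N·m clockwise.
Paint can: 7.9 × 9.81 = 77.5 N down at 5.2 m → arm 5.2 m, τ = 77.5 × 5.2 = 403 N·m clockwise.
Net load moment about support A = 1359 N·m clockwise.
Reaction R at support B is upward at 4.9 m, arm 4.9 m → moment R × 4.9 counterclockwise.
For rotational equilibrium, R × 4.9 = 1359, so R = 277 N.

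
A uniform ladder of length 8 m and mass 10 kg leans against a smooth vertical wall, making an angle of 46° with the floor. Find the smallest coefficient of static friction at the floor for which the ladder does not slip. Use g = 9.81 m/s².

μ_min ≈ 0.483

Choose the foot of the ladder as the axis so the floor normal and friction both act there and drop out.
Ladder weight 10×9.81 = 98.1 N acts at 4 m along the ladder; its horizontal arm is 4·cos46° = 2.779 m → τ = 272.6 N·m clockwise.
Wall normal N acts horizontally at the top; its moment arm is the height L sinθ = 8·sin46° = 5.755 m, counterclockwise.
Balancing moments: N × 5.755 = 272.6, giving N = 47.37 N.
ΣFx = 0 ⇒ f = N_wall = 47.37 N. ΣFy = 0 ⇒ N_floor = 98.1 N.
μ_min = f / N_floor = 47.37 / 98.1 = 0.483.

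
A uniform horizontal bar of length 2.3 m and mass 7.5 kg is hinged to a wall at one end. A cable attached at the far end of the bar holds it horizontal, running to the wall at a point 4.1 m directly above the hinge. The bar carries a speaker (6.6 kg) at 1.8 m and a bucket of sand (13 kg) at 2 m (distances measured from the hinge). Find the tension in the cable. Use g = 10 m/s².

Sum moments about the hinge (the unknown hinge reaction has zero arm there).
Beam weight: 7.5 × 10 = 75 N down at 1.15 m → arm 1.15 m, τ = 75 × 1.15 = 86.25 N·m clockwise.
Speaker: 6.6 × 10 = 66 N down at 1.8 m → arm 1.8 m, τ = 66 × 1.8 = 118.8 N·m clockwise.
Bucket of sand: 13 × 10 = 130 N down at 2 m → arm 2 m, τ = 130 × 2 = 260 N·m clockwise.
Total clockwise load moment = 465.1 N·m.
The cable tension T acts at 2.3 m; only its component perpendicular to the bar, T sinθ, produces torque. sinθ = h/√(h²+d²) = 4.1/√(4.1²+2.3²) = 0.8721.
Στ = 0 ⇒ T × 2.3 × 0.8721 = 465.1 ⇒ T = 465.1 / 2.006 = 232 N.

T ≈ 232 N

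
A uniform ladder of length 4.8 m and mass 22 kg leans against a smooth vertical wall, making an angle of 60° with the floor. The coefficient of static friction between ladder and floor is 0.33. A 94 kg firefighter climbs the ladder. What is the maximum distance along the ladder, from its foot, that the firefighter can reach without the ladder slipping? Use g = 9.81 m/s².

Sum moments about the foot of the ladder (the floor normal and friction both act there and drop out).
Ladder weight 22×9.81 = 215.8 N acts at 2.4 m along the ladder; its horizontal arm is 2.4·cos60° = 1.2 m → τ = 259 N·m clockwise.
Firefighter weight 94×9.81 = 922.1 N at distance d → arm d·cos60° → τ = 922.1·d·0.5 clockwise.
Wall normal N at the top has arm L sinθ = 4.157 m counterclockwise, so Στ = 0 gives N·4.157 = 259 + 461.1·d.
ΣFy = 0 ⇒ N_floor = 1138 N, so the maximum friction is μ_s·N_floor = 0.33×1138 = 375.5 N. ΣFx = 0 ⇒ N_wall = f, so at the slipping point N = 375.5 N.
Substituting: 375.5×4.157 = 259 + 461.1·d ⇒ d = (1561 − 259) / 461.1 = 2.82 m.

d ≈ 2.82 m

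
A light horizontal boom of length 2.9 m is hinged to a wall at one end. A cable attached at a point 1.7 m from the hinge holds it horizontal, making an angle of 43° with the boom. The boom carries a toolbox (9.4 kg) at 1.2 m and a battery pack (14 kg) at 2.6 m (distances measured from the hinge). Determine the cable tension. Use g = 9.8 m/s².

T ≈ 403 N

Taking torques about the hinge:
Toolbox: 9.4 × 9.8 = 92.12 N down at 1.2 m → arm 1.2 m, τ = 92.12 × 1.2 = 110.5 N·m clockwise.
Battery pack: 14 × 9.8 = 137.2 N down at 2.6 m → arm 2.6 m, τ = 137.2 × 2.6 = 356.7 N·m clockwise.
Total clockwise load moment = 467.2 N·m.
The cable tension T acts at 1.7 m; only its component perpendicular to the boom, T sinθ, produces torque. sin 43° = 0.682.
Στ = 0 ⇒ T × 1.7 × 0.682 = 467.2 ⇒ T = 467.2 / 1.159 = 403 N.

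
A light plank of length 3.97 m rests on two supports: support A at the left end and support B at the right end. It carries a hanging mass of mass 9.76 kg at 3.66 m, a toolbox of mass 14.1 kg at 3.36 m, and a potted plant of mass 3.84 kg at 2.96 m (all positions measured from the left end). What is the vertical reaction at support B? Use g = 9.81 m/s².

Taking torques about support A:
Hanging mass: 9.76 × 9.81 = 95.75 N down at 3.66 m → arm 3.66 m, τ = 95.75 × 3.66 = 350.4 N·m clockwise.
Toolbox: 14.1 × 9.81 = 138.3 N down at 3.36 m → arm 3.36 m, τ = 138.3 × 3.36 = 464.7 N·m clockwise.
Potted plant: 3.84 × 9.81 = 37.67 N down at 2.96 m → arm 2.96 m, τ = 37.67 × 2.96 = 111.5 N·m clockwise.
Net load moment about support A = 926.6 N·m clockwise.
Reaction R at support B is upward at 3.97 m, arm 3.97 m → moment R × 3.97 counterclockwise.
Στ = 0 ⇒ R × 3.97 = 926.6 ⇒ R = 233 N.

R_B ≈ 233 N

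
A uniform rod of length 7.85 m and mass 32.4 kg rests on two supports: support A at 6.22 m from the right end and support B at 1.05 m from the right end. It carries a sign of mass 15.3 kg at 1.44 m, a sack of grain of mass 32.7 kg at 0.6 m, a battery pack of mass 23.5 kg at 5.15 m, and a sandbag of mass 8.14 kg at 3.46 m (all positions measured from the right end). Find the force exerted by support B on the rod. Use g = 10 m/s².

Sum moments about support A (its reaction then has zero moment arm).
Beam weight: 32.4 × 10 = 324 N down at 3.925 m → arm 2.295 m, τ = 324 × 2.295 = 743.6 N·m clockwise.
Sign: 15.3 × 10 = 153 N down at 1.44 m → arm 4.78 m, τ = 153 × 4.78 = 731.3 N·m clockwise.
Sack of grain: 32.7 × 10 = 327 N down at 0.6 m → arm 5.62 m, τ = 327 × 5.62 = 1838 N·m clockwise.
Battery pack: 23.5 × 10 = 235 N down at 5.15 m → arm 1.07 m, τ = 235 × 1.07 = 251.5 N·m clockwise.
Sandbag: 8.14 × 10 = 81.4 N down at 3.46 m → arm 2.76 m, τ = 81.4 × 2.76 = 224.7 N·m clockwise.
Net load moment about support A = 3789 N·m clockwise.
Reaction R at support B is upward at 1.05 m, arm 5.17 m → moment R × 5.17 counterclockwise.
Setting net torque to zero: R × 5.17 = 3789 → R = 733 N.

R_B ≈ 733 N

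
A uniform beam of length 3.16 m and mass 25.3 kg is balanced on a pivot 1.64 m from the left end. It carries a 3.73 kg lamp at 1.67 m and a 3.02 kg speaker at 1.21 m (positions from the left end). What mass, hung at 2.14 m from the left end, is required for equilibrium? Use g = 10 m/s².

m ≈ 5.41 kg

Taking torques about the pivot (at 1.64 m from the left end):
Beam weight: 25.3 × 10 = 253 N down at 1.58 m → arm 0.06 m, τ = 253 × 0.06 = 15.18 N·m counterclockwise.
Lamp: 3.73 × 10 = 37.3 N down at 1.67 m → arm 0.03 m, τ = 37.3 × 0.03 = 1.119 N·m clockwise.
Speaker: 3.02 × 10 = 30.2 N down at 1.21 m → arm 0.43 m, τ = 30.2 × 0.43 = 12.99 N·m counterclockwise.
Net moment of known loads = 27.05 N·m counterclockwise.
An unknown mass m at 2.14 m has arm 0.5 m; its moment is m·g·0.5 clockwise.
Setting net torque to zero: m × 10 × 0.5 = 27.05 → m = 27.05 / (10 × 0.5) = 5.41 kg.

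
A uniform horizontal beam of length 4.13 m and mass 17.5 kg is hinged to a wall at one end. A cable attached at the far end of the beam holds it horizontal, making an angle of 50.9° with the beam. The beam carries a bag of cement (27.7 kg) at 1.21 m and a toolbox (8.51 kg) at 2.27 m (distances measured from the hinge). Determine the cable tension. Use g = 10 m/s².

T ≈ 278 N

About the hinge:
Beam weight: 17.5 × 10 = 175 N down at 2.065 m → arm 2.065 m, τ = 175 × 2.065 = 361.4 N·m clockwise.
Bag of cement: 27.7 × 10 = 277 N down at 1.21 m → arm 1.21 m, τ = 277 × 1.21 = 335.2 N·m clockwise.
Toolbox: 8.51 × 10 = 85.1 N down at 2.27 m → arm 2.27 m, τ = 85.1 × 2.27 = 193.2 N·m clockwise.
Total clockwise load moment = 889.8 N·m.
The cable tension T acts at 4.13 m; only its component perpendicular to the beam, T sinθ, produces torque. sin 50.9° = 0.776.
Balancing moments: T × 4.13 × 0.776 = 889.8, giving T = 889.8 / 3.205 = 278 N.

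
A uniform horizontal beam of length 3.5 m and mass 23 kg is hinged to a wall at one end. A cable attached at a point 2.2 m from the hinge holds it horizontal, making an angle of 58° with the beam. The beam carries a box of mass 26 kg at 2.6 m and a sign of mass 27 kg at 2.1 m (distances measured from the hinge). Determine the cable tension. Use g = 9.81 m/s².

Choose the hinge as the axis so the unknown hinge reaction has zero arm there.
Beam weight: 23 × 9.81 = 225.6 N down at 1.75 m → arm 1.75 m, τ = 225.6 × 1.75 = 394.8 N·m clockwise.
Box: 26 × 9.81 = 255.1 N down at 2.6 m → arm 2.6 m, τ = 255.1 × 2.6 = 663.3 N·m clockwise.
Sign: 27 × 9.81 = 264.9 N down at 2.1 m → arm 2.1 m, τ = 264.9 × 2.1 = 556.3 N·m clockwise.
Total clockwise load moment = 1614 N·m.
The cable tension T acts at 2.2 m; only its component perpendicular to the beam, T sinθ, produces torque. sin 58° = 0.848.
Στ = 0 ⇒ T × 2.2 × 0.848 = 1614 ⇒ T = 1614 / 1.866 = 865 N.

T ≈ 865 N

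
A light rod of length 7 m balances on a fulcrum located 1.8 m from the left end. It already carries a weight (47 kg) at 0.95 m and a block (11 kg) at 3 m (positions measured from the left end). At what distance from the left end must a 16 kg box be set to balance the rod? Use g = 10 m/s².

Sum moments about the fulcrum (at 1.8 m from the left end) (the support reaction has zero arm there).
Weight: 47 × 10 = 470 N down at 0.95 m → arm 0.85 m, τ = 470 × 0.85 = 399.5 N·m counterclockwise.
Block: 11 × 10 = 110 N down at 3 m → arm 1.2 m, τ = 110 × 1.2 = 132 N·m clockwise.
Net moment of existing loads = 267.5 N·m counterclockwise.
The box weighs 16 × 10 = 160 N and must supply an equal clockwise moment, so its lever arm about the fulcrum is 267.5 / 160 = 1.67 m.
That puts it at 1.8 + 1.67 = 3.47 m from the left end.

x ≈ 3.47 m from the left end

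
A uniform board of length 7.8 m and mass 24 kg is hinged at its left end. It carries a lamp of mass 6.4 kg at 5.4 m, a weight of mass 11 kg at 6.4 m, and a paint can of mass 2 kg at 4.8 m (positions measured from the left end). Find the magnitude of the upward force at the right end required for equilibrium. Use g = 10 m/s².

F ≈ 267 N

Choose the left end as the axis so the unknown pivot reaction has zero arm there.
Beam weight: 24 × 10 = 240 N down at 3.9 m → arm 3.9 m, τ = 240 × 3.9 = 936 N·m clockwise.
Lamp: 6.4 × 10 = 64 N down at 5.4 m → arm 5.4 m, τ = 64 × 5.4 = 345.6 N·m clockwise.
Weight: 11 × 10 = 110 N down at 6.4 m → arm 6.4 m, τ = 110 × 6.4 = 704 N·m clockwise.
Paint can: 2 × 10 = 20 N down at 4.8 m → arm 4.8 m, τ = 20 × 4.8 = 96 N·m clockwise.
Net moment of the loads = 2082 N·m clockwise.
The upward force F acts at the right end, arm 7.8 m, giving F × 7.8 counterclockwise.
Setting net torque to zero: F × 7.8 = 2082 → F = 2082 / 7.8 = 267 N.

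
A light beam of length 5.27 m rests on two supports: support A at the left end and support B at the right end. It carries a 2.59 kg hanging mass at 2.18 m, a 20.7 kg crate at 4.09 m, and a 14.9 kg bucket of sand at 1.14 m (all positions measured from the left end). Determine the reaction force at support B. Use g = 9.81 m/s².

R_B ≈ 200 N

Choose support A as the axis so its reaction then has zero moment arm.
Hanging mass: 2.59 × 9.81 = 25.41 N down at 2.18 m → arm 2.18 m, τ = 25.41 × 2.18 = 55.39 N·m clockwise.
Crate: 20.7 × 9.81 = 203.1 N down at 4.09 m → arm 4.09 m, τ = 203.1 × 4.09 = 830.7 N·m clockwise.
Bucket of sand: 14.9 × 9.81 = 146.2 N down at 1.14 m → arm 1.14 m, τ = 146.2 × 1.14 = 166.7 N·m clockwise.
Net load moment about support A = 1053 N·m clockwise.
Reaction R at support B is upward at 5.27 m, arm 5.27 m → moment R × 5.27 counterclockwise.
Setting net torque to zero: R × 5.27 = 1053 → R = 200 N.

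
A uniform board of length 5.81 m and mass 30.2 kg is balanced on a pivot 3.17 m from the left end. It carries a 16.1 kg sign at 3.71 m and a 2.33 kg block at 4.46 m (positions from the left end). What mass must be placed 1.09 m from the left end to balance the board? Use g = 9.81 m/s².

Sum moments about the pivot (at 3.17 m from the left end) (the support reaction has zero arm there).
Beam weight: 30.2 × 9.81 = 296.3 N down at 2.905 m → arm 0.265 m, τ = 296.3 × 0.265 = 78.52 N·m counterclockwise.
Sign: 16.1 × 9.81 = 157.9 N down at 3.71 m → arm 0.54 m, τ = 157.9 × 0.54 = 85.27 N·m clockwise.
Block: 2.33 × 9.81 = 22.86 N down at 4.46 m → arm 1.29 m, τ = 22.86 × 1.29 = 29.49 N·m clockwise.
Net moment of known loads = 36.24 N·m clockwise.
An unknown mass m at 1.09 m has arm 2.08 m; its moment is m·g·2.08 counterclockwise.
Setting net torque to zero: m × 9.81 × 2.08 = 36.24 → m = 36.24 / (9.81 × 2.08) = 1.78 kg.

m ≈ 1.78 kg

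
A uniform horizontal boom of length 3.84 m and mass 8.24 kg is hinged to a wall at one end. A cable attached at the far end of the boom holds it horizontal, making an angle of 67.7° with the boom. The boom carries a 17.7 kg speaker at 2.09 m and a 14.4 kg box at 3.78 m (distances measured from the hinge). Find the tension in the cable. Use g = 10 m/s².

T ≈ 302 N

Choose the hinge as the axis so the unknown hinge reaction has zero arm there.
Beam weight: 8.24 × 10 = 82.4 N down at 1.92 m → arm 1.92 m, τ = 82.4 × 1.92 = 158.2 N·m clockwise.
Speaker: 17.7 × 10 = 177 N down at 2.09 m → arm 2.09 m, τ = 177 × 2.09 = 369.9 N·m clockwise.
Box: 14.4 × 10 = 144 N down at 3.78 m → arm 3.78 m, τ = 144 × 3.78 = 544.3 N·m clockwise.
Total clockwise load moment = 1072 N·m.
The cable tension T acts at 3.84 m; only its component perpendicular to the boom, T sinθ, produces torque. sin 67.7° = 0.9252.
Balancing moments: T × 3.84 × 0.9252 = 1072, giving T = 1072 / 3.553 = 302 N.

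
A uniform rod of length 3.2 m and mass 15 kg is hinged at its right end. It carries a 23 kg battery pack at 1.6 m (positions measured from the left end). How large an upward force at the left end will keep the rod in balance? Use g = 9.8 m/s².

F ≈ 186 N

Take moments about the right end.
Beam weight: 15 × 9.8 = 147 N down at 1.6 m → arm 1.6 m, τ = 147 × 1.6 = 235.2 N·m counterclockwise.
Battery pack: 23 × 9.8 = 225.4 N down at 1.6 m → arm 1.6 m, τ = 225.4 × 1.6 = 360.6 N·m counterclockwise.
Net moment of the loads = 595.8 N·m counterclockwise.
The upward force F acts at the left end, arm 3.2 m, giving F × 3.2 clockwise.
Balancing moments: F × 3.2 = 595.8, giving F = 595.8 / 3.2 = 186 N.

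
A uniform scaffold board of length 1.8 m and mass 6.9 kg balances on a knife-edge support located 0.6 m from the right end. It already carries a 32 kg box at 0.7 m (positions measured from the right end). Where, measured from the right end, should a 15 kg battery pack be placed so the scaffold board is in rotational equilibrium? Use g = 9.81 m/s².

Take moments about the knife-edge support (at 0.6 m from the right end).
Beam weight: 6.9 × 9.81 = 67.69 N down at 0.9 m → arm 0.3 m, τ = 67.69 × 0.3 = 20.31 N·m counterclockwise.
Box: 32 × 9.81 = 313.9 N down at 0.7 m → arm 0.1 m, τ = 313.9 × 0.1 = 31.39 N·m counterclockwise.
Net moment of existing loads = 51.7 N·m counterclockwise.
The battery pack weighs 15 × 9.81 = 147.2 N and must supply an equal clockwise moment, so its lever arm about the knife-edge support is 51.7 / 147.2 = 0.351 m.
That puts it at 0.6 − 0.351 = 0.249 m from the right end.

x ≈ 0.249 m from the right end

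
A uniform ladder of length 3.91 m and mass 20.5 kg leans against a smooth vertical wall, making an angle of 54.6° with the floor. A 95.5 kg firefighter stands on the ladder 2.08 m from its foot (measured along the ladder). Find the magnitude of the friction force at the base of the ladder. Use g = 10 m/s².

Sum moments about the foot of the ladder (the floor normal and friction both act there and drop out).
Ladder weight 20.5×10 = 205 N acts at 1.955 m along the ladder; its horizontal arm is 1.955·cos54.6° = 1.132 m → τ = 232.1 N·m clockwise.
Firefighter: 95.5×10 = 955 N at 2.08 m → arm 1.205 m → τ = 1151 N·m clockwise.
Wall normal N acts horizontally at the top; its moment arm is the height L sinθ = 3.91·sin54.6° = 3.187 m, counterclockwise.
Στ = 0 ⇒ N × 3.187 = 1383 ⇒ N = 434 N.
ΣFx = 0: friction at the foot balances the wall's push, so f = N_wall = 434 N.

f ≈ 434 N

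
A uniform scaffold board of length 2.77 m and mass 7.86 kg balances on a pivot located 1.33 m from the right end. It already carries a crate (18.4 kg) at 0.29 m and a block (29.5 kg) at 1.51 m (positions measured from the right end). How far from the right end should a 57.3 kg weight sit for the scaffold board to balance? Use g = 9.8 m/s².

About the pivot (at 1.33 m from the right end):
Beam weight: 7.86 × 9.8 = 77.03 N down at 1.385 m → arm 0.055 m, τ = 77.03 × 0.055 = 4.237 N·m counterclockwise.
Crate: 18.4 × 9.8 = 180.3 N down at 0.29 m → arm 1.04 m, τ = 180.3 × 1.04 = 187.5 N·m clockwise.
Block: 29.5 × 9.8 = 289.1 N down at 1.51 m → arm 0.18 m, τ = 289.1 × 0.18 = 52.04 N·m counterclockwise.
Net moment of existing loads = 131.2 N·m clockwise.
The weight weighs 57.3 × 9.8 = 561.5 N and must supply an equal counterclockwise moment, so its lever arm about the pivot is 131.2 / 561.5 = 0.234 m.
That puts it at 1.33 + 0.234 = 1.56 m from the right end.

x ≈ 1.56 m from the right end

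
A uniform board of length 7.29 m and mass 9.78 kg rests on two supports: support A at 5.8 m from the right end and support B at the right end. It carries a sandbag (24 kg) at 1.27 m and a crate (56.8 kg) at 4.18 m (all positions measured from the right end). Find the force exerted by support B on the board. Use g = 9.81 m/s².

Take moments about support A.
Beam weight: 9.78 × 9.81 = 95.94 N down at 3.645 m → arm 2.155 m, τ = 95.94 × 2.155 = 206.8 N·m clockwise.
Sandbag: 24 × 9.81 = 235.4 N down at 1.27 m → arm 4.53 m, τ = 235.4 × 4.53 = 1066 N·m clockwise.
Crate: 56.8 × 9.81 = 557.2 N down at 4.18 m → arm 1.62 m, τ = 557.2 × 1.62 = 902.7 N·m clockwise.
Net load moment about support A = 2176 N·m clockwise.
Reaction R at support B is upward at 0 m, arm 5.8 m → moment R × 5.8 counterclockwise.
Στ = 0 ⇒ R × 5.8 = 2176 ⇒ R = 375 N.

R_B ≈ 375 N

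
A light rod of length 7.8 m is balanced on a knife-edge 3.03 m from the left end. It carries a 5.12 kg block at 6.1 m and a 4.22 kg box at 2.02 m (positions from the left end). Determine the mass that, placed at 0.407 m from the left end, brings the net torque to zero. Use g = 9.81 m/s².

Choose the knife-edge (at 3.03 m from the left end) as the axis so the support reaction has zero arm there.
Block: 5.12 × 9.81 = 50.23 N down at 6.1 m → arm 3.07 m, τ = 50.23 × 3.07 = 154.2 N·m clockwise.
Box: 4.22 × 9.81 = 41.4 N down at 2.02 m → arm 1.01 m, τ = 41.4 × 1.01 = 41.81 N·m counterclockwise.
Net moment of known loads = 112.4 N·m clockwise.
An unknown mass m at 0.407 m has arm 2.623 m; its moment is m·g·2.623 counterclockwise.
Στ = 0 ⇒ m × 9.81 × 2.623 = 112.4 ⇒ m = 112.4 / (9.81 × 2.623) = 4.37 kg.

m ≈ 4.37 kg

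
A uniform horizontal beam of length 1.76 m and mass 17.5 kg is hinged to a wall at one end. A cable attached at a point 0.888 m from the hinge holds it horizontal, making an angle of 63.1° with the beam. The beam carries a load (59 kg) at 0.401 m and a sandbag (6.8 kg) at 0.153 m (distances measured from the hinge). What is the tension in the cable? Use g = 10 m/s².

T ≈ 506 N

Choose the hinge as the axis so the unknown hinge reaction has zero arm there.
Beam weight: 17.5 × 10 = 175 N down at 0.88 m → arm 0.88 m, τ = 175 × 0.88 = 154 N·m clockwise.
Load: 59 × 10 = 590 N down at 0.401 m → arm 0.401 m, τ = 590 × 0.401 = 236.6 N·m clockwise.
Sandbag: 6.8 × 10 = 68 N down at 0.153 m → arm 0.153 m, τ = 68 × 0.153 = 10.4 N·m clockwise.
Total clockwise load moment = 401 N·m.
The cable tension T acts at 0.888 m; only its component perpendicular to the beam, T sinθ, produces torque. sin 63.1° = 0.8918.
Setting net torque to zero: T × 0.888 × 0.8918 = 401 → T = 401 / 0.7919 = 506 N.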